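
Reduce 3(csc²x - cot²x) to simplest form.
3(csc²x - cot²x) = 3 (using Pythagorean identity)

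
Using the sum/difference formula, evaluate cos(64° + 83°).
cos(64° + 83°) = cos 64° cos 83° - sin 64° sin 83° = -0.8387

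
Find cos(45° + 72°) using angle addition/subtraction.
cos(45° + 72°) = cos 45° cos 72° - sin 45° sin 72° = -0.454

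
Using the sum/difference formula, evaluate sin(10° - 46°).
sin(10° - 46°) = sin 10° cos 46° - cos 10° sin 46° = -0.5878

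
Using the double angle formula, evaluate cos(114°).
cos(114°) = 2cos²57° - 1 = -0.4067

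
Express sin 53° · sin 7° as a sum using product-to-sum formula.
sin 53° sin 7° = (1/2)[cos(53°-7°) - cos(53°+7°)]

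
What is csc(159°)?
csc(159°) = 2.79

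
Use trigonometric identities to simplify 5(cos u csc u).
5(cos u csc u) = 5(cot u) (using Reciprocal + quotient)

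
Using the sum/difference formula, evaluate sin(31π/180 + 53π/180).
sin(31π/180 + 53π/180) = sin 31π/180 cos 53π/180 + cos 31π/180 sin 53π/180 = 0.9945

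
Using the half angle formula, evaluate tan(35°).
tan(35°) = sin 70° / (1 + cos 70°) = 0.7002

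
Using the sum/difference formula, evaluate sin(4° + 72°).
sin(4° + 72°) = sin 4° cos 72° + cos 4° sin 72° = 0.9703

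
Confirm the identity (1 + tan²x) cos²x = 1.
LHS = sec²x · cos²x = (1/cos²x) · cos²x = 1 = RHS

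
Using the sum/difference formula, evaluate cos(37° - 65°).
cos(37° - 65°) = cos 37° cos 65° + sin 37° sin 65° = 0.8829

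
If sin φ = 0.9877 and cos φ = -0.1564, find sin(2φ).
sin(2φ) = 2 sin φ cos φ = -0.309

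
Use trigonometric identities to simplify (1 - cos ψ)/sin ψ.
(1 - cos ψ)/sin ψ = tan(ψ/2) (using Half angle)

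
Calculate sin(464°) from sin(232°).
sin(464°) = 2 sin 232° cos 232° = 0.9703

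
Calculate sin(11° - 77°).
sin(11° - 77°) = sin 11° cos 77° - cos 11° sin 77° = -0.9135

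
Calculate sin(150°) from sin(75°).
sin(150°) = 2 sin 75° cos 75° = 1/2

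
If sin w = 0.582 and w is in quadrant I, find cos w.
cos w = 0.8132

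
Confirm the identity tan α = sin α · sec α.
RHS = sin α · (1/cos α) = sin α/cos α = tan α = LHS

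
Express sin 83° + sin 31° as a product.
sin 83° + sin 31° = 2 sin(57°) cos(26°)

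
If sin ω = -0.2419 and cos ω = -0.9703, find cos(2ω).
cos(2ω) = cos²ω - sin²ω = 0.883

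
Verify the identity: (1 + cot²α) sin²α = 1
LHS = csc²α · sin²α = (1/sin²α) · sin²α = 1 = RHS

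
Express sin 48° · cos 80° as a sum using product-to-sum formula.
sin 48° cos 80° = (1/2)[sin(48°+80°) + sin(48°-80°)]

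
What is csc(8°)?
csc(8°) = 7.185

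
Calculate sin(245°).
sin(245°) = -0.9063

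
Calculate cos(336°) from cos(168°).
cos(336°) = cos²168° - sin²168° = 0.9135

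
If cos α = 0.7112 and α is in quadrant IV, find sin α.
sin α = -0.703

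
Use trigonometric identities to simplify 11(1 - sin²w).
11(1 - sin²w) = 11(cos²w) (using Pythagorean identity)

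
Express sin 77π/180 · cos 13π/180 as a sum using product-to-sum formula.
sin 77π/180 cos 13π/180 = (1/2)[sin(77π/180+13π/180) + sin(77π/180-13π/180)]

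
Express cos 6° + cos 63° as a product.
cos 6° + cos 63° = 2 cos(34.5°) cos(-28.5°)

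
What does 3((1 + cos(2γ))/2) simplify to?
3((1 + cos(2γ))/2) = 3(cos²γ) (using Power reduction)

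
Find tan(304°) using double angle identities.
tan(304°) = 2 tan 152° / (1 - tan²152°) = -1.483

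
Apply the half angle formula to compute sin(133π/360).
sin(133π/360) = √((1 - cos 133π/180)/2) = 0.9171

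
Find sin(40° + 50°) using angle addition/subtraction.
sin(40° + 50°) = sin 40° cos 50° + cos 40° sin 50° = 1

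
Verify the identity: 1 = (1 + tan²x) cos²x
RHS = sec²x · cos²x = (1/cos²x) · cos²x = 1 = LHS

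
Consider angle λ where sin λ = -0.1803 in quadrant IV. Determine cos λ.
cos λ = √(1 - sin²λ) = 0.9836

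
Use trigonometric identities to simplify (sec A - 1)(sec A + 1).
(sec A - 1)(sec A + 1) = tan²A (using Diff. of squares)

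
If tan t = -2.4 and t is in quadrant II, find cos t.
cos t = -0.3846 (using tan²t + 1 = sec²t)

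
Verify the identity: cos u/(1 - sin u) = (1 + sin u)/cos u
RHS = (1 + sin u)(1 - sin u) / (cos u(1 - sin u)) = (1 - sin²u) / (cos u(1 - sin u)) = cos²u / (cos u(1 - sin u)) = cos u/(1 - sin u) = LHS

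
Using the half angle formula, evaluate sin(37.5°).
sin(37.5°) = √((1 - cos 75°)/2) = 0.6088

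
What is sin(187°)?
sin(187°) = -0.1219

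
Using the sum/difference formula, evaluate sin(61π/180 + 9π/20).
sin(61π/180 + 9π/20) = sin 61π/180 cos 9π/20 + cos 61π/180 sin 9π/20 = 0.6157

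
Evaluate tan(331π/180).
tan(331π/180) = -0.5543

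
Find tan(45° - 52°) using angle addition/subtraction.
tan(45° - 52°) = (tan 45° - tan 52°)/(1 + tan 45° tan 52°) = -0.1228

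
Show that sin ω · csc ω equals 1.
LHS = sin ω · (1/sin ω) = 1 = RHS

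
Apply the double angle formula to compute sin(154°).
sin(154°) = 2 sin 77° cos 77° = 0.4384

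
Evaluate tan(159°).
tan(159°) = -0.3839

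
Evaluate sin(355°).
sin(355°) = -0.08716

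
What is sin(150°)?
sin(150°) = 1/2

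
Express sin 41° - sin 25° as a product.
sin 41° - sin 25° = 2 cos(33°) sin(8°)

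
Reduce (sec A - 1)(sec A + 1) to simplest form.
(sec A - 1)(sec A + 1) = tan²A (using Diff. of squares)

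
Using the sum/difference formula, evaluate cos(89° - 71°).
cos(89° - 71°) = cos 89° cos 71° + sin 89° sin 71° = 0.9511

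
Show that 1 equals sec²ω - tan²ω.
RHS = 1/cos²ω - sin²ω/cos²ω = (1 - sin²ω)/cos²ω = cos²ω/cos²ω = 1 = LHS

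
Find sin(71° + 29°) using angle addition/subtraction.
sin(71° + 29°) = sin 71° cos 29° + cos 71° sin 29° = 0.9848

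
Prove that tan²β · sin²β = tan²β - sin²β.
RHS = sin²β/cos²β - sin²β = sin²β(1/cos²β - 1) = sin²β · (1 - cos²β)/cos²β = sin²β · sin²β/cos²β = sin²β · tan²β = LHS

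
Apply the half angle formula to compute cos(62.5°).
cos(62.5°) = √((1 + cos 125°)/2) = 0.4617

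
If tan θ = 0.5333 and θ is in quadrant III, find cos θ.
cos θ = -0.8824 (using tan²θ + 1 = sec²θ)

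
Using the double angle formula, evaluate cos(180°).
cos(180°) = cos²90° - sin²90° = -1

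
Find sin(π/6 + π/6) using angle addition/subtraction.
sin(π/6 + π/6) = sin π/6 cos π/6 + cos π/6 sin π/6 = √3/2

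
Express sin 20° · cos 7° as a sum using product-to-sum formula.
sin 20° cos 7° = (1/2)[sin(20°+7°) + sin(20°-7°)]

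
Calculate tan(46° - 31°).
tan(46° - 31°) = (tan 46° - tan 31°)/(1 + tan 46° tan 31°) = 2-√3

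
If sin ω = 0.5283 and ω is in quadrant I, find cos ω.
cos ω = 0.8491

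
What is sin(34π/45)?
sin(34π/45) = 0.6947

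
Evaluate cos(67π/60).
cos(67π/60) = -0.9336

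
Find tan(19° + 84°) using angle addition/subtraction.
tan(19° + 84°) = (tan 19° + tan 84°)/(1 - tan 19° tan 84°) = -4.331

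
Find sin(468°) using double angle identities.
sin(468°) = 2 sin 234° cos 234° = 0.9511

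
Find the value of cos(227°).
cos(227°) = -0.682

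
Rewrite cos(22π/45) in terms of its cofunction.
cos(22π/45) = sin(π/2 - 22π/45) = sin(π/90)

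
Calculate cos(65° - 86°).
cos(65° - 86°) = cos 65° cos 86° + sin 65° sin 86° = 0.9336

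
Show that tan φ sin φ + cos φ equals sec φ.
LHS = sin²φ/cos φ + cos φ = (sin²φ + cos²φ)/cos φ = 1/cos φ = sec φ = RHS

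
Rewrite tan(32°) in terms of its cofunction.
tan(32°) = cot(90° - 32°) = cot(58°)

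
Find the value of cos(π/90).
cos(π/90) = 0.9994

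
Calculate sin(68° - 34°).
sin(68° - 34°) = sin 68° cos 34° - cos 68° sin 34° = 0.5592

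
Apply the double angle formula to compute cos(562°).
cos(562°) = cos²281° - sin²281° = -0.9272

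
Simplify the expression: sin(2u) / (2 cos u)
sin(2u) / (2 cos u) = sin u (using Double angle)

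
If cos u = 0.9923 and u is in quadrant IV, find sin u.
sin u = -0.1239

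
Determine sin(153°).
sin(153°) = 0.454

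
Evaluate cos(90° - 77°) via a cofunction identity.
cos(90° - 77°) = sin(77°) = 0.9744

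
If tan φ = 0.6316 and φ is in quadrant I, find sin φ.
sin φ = 0.534 (using tan²φ + 1 = sec²φ)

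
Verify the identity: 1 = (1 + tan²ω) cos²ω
RHS = sec²ω · cos²ω = (1/cos²ω) · cos²ω = 1 = LHS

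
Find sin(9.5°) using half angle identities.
sin(9.5°) = √((1 - cos 19°)/2) = 0.165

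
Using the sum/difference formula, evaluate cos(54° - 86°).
cos(54° - 86°) = cos 54° cos 86° + sin 54° sin 86° = 0.848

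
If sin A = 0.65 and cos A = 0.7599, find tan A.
tan A = sin A / cos A = 0.8554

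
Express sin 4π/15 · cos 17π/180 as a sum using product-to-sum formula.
sin 4π/15 cos 17π/180 = (1/2)[sin(4π/15+17π/180) + sin(4π/15-17π/180)]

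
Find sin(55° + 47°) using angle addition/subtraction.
sin(55° + 47°) = sin 55° cos 47° + cos 55° sin 47° = 0.9781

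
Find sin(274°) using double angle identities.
sin(274°) = 2 sin 137° cos 137° = -0.9976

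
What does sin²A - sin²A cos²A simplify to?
sin²A - sin²A cos²A = sin⁴A (using Factoring)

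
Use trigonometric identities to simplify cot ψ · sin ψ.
cot ψ · sin ψ = cos ψ (using Quotient identity)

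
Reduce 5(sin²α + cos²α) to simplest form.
5(sin²α + cos²α) = 5 (using Pythagorean identity)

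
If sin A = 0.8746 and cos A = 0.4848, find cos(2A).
cos(2A) = cos²A - sin²A = -0.5299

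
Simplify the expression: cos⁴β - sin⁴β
cos⁴β - sin⁴β = cos(2β) (using Factoring + double angle)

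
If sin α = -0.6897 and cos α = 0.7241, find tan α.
tan α = sin α / cos α = -0.9525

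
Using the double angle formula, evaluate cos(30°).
cos(30°) = cos²15° - sin²15° = √3/2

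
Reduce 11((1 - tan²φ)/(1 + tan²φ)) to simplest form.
11((1 - tan²φ)/(1 + tan²φ)) = 11(cos(2φ)) (using Double angle)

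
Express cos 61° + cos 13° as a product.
cos 61° + cos 13° = 2 cos(37°) cos(24°)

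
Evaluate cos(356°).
cos(356°) = 0.9976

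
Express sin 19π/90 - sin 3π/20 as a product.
sin 19π/90 - sin 3π/20 = 2 cos(13π/72) sin(11π/360)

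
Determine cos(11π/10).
cos(11π/10) = -0.9511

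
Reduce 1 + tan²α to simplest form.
1 + tan²α = sec²α (using Pythagorean identity)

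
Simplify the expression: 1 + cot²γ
1 + cot²γ = csc²γ (using Pythagorean identity)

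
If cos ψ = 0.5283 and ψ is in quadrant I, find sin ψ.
sin ψ = 0.8491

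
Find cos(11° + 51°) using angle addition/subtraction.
cos(11° + 51°) = cos 11° cos 51° - sin 11° sin 51° = 0.4695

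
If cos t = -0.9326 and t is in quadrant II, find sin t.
sin t = 0.3609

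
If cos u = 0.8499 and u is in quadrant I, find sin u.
sin u = 0.5269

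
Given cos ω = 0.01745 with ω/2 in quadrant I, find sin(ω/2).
sin(ω/2) = ±√((1 - cos ω)/2); positive since ω/2 ∈ QI, so sin(ω/2) = 0.7009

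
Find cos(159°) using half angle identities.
cos(159°) = -√((1 + cos 318°)/2) = -0.9336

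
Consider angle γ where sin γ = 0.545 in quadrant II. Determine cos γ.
cos γ = ±√(1 - sin²γ) = -0.8384 (negative in QII)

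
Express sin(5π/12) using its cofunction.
sin(5π/12) = cos(π/2 - 5π/12) = cos(π/12)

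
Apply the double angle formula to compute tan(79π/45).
tan(79π/45) = 2 tan 79π/90 / (1 - tan²79π/90) = -0.9657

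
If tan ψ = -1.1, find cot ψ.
cot ψ = 1/tan ψ = -0.9091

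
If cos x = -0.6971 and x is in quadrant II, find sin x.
sin x = 0.717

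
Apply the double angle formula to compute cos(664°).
cos(664°) = cos²332° - sin²332° = 0.5592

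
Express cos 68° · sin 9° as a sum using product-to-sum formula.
cos 68° sin 9° = (1/2)[sin(68°+9°) - sin(68°-9°)]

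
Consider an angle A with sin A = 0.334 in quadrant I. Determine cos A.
cos A = √(1 - sin²A) = 0.9426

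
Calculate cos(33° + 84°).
cos(33° + 84°) = cos 33° cos 84° - sin 33° sin 84° = -0.454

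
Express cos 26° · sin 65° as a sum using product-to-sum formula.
cos 26° sin 65° = (1/2)[sin(26°+65°) - sin(26°-65°)]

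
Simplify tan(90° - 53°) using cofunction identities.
tan(90° - 53°) = cot(53°)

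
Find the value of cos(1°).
cos(1°) = 0.9998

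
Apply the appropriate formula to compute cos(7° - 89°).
cos(7° - 89°) = cos 7° cos 89° + sin 7° sin 89° = 0.1392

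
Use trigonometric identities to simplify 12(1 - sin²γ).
12(1 - sin²γ) = 12(cos²γ) (using Pythagorean identity)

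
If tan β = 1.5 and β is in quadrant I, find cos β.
cos β = 0.5547 (using tan²β + 1 = sec²β)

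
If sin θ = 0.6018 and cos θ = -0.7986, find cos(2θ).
cos(2θ) = cos²θ - sin²θ = 0.2756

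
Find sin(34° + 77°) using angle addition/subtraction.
sin(34° + 77°) = sin 34° cos 77° + cos 34° sin 77° = 0.9336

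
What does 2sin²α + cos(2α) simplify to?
2sin²α + cos(2α) = 1 (using Double angle)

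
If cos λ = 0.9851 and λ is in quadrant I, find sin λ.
sin λ = 0.172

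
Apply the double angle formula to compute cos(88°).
cos(88°) = cos²44° - sin²44° = 0.0349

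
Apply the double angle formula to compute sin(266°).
sin(266°) = 2 sin 133° cos 133° = -0.9976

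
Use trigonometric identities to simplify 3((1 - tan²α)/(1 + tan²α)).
3((1 - tan²α)/(1 + tan²α)) = 3(cos(2α)) (using Double angle)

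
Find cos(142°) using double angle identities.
cos(142°) = 1 - 2sin²71° = -0.788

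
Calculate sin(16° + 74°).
sin(16° + 74°) = sin 16° cos 74° + cos 16° sin 74° = 1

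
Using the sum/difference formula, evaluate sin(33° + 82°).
sin(33° + 82°) = sin 33° cos 82° + cos 33° sin 82° = 0.9063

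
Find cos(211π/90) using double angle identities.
cos(211π/90) = cos²211π/180 - sin²211π/180 = 0.4695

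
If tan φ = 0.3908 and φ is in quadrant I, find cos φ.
cos φ = 0.9314 (using tan²φ + 1 = sec²φ)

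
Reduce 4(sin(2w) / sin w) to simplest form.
4(sin(2w) / sin w) = 4(2 cos w) (using Double angle)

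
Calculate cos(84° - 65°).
cos(84° - 65°) = cos 84° cos 65° + sin 84° sin 65° = 0.9455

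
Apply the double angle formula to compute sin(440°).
sin(440°) = 2 sin 220° cos 220° = 0.9848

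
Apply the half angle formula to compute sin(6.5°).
sin(6.5°) = √((1 - cos 13°)/2) = 0.1132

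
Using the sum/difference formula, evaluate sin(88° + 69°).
sin(88° + 69°) = sin 88° cos 69° + cos 88° sin 69° = 0.3907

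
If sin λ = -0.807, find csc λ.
csc λ = 1/sin λ = -1.239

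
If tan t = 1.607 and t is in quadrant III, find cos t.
cos t = -0.5283 (using tan²t + 1 = sec²t)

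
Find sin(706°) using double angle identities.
sin(706°) = 2 sin 353° cos 353° = -0.2419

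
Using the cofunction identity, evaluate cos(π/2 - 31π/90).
cos(π/2 - 31π/90) = sin(31π/90) = 0.8829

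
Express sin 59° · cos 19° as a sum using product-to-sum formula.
sin 59° cos 19° = (1/2)[sin(59°+19°) + sin(59°-19°)]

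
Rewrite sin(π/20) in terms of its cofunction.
sin(π/20) = cos(π/2 - π/20) = cos(9π/20)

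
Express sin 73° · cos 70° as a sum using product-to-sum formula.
sin 73° cos 70° = (1/2)[sin(73°+70°) + sin(73°-70°)]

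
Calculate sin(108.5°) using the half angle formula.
sin(108.5°) = √((1 - cos 217°)/2) = 0.9483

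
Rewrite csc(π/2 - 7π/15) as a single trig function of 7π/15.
csc(π/2 - 7π/15) = sec(7π/15)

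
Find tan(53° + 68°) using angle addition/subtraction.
tan(53° + 68°) = (tan 53° + tan 68°)/(1 - tan 53° tan 68°) = -1.664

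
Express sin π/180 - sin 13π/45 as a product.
sin π/180 - sin 13π/45 = 2 cos(53π/360) sin(-17π/120)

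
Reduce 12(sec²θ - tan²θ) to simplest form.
12(sec²θ - tan²θ) = 12 (using Pythagorean identity)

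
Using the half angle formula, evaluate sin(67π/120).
sin(67π/120) = √((1 - cos 67π/60)/2) = 0.9833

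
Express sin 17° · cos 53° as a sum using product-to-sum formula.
sin 17° cos 53° = (1/2)[sin(17°+53°) + sin(17°-53°)]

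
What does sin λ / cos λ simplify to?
sin λ / cos λ = tan λ (using Quotient identity)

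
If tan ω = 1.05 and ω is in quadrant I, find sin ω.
sin ω = 0.7241 (using tan²ω + 1 = sec²ω)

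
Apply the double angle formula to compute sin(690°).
sin(690°) = 2 sin 345° cos 345° = -1/2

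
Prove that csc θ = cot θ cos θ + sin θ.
RHS = cos²θ/sin θ + sin θ = (cos²θ + sin²θ)/sin θ = 1/sin θ = csc θ = LHS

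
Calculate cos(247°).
cos(247°) = -0.3907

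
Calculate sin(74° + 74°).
sin(74° + 74°) = sin 74° cos 74° + cos 74° sin 74° = 0.5299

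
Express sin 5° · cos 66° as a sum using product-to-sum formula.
sin 5° cos 66° = (1/2)[sin(5°+66°) + sin(5°-66°)]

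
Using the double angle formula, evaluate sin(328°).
sin(328°) = 2 sin 164° cos 164° = -0.5299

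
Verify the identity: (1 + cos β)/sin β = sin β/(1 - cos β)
RHS = sin β(1 + cos β) / ((1 - cos β)(1 + cos β)) = sin β(1 + cos β) / (1 - cos²β) = sin β(1 + cos β) / sin²β = (1 + cos β)/sin β = LHS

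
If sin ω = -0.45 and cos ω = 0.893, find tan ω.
tan ω = sin ω / cos ω = -0.5039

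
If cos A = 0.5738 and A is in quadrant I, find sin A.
sin A = 0.819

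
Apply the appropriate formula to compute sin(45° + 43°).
sin(45° + 43°) = sin 45° cos 43° + cos 45° sin 43° = 0.9994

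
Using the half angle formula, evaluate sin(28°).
sin(28°) = √((1 - cos 56°)/2) = 0.4695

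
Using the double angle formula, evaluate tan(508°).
tan(508°) = 2 tan 254° / (1 - tan²254°) = -0.6249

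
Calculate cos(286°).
cos(286°) = 0.2756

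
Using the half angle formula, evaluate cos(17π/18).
cos(17π/18) = -√((1 + cos 17π/9)/2) = -0.9848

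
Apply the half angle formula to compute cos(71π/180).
cos(71π/180) = √((1 + cos 71π/90)/2) = 0.3256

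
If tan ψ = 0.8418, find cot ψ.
cot ψ = 1/tan ψ = 1.188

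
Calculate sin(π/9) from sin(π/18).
sin(π/9) = 2 sin π/18 cos π/18 = 0.342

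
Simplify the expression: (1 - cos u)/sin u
(1 - cos u)/sin u = tan(u/2) (using Half angle)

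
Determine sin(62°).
sin(62°) = 0.8829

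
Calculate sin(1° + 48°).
sin(1° + 48°) = sin 1° cos 48° + cos 1° sin 48° = 0.7547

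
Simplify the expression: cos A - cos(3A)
cos A - cos(3A) = 2 sin(2A) sin A (using Sum-to-product)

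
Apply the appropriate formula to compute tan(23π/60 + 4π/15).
tan(23π/60 + 4π/15) = (tan 23π/60 + tan 4π/15)/(1 - tan 23π/60 tan 4π/15) = -1.963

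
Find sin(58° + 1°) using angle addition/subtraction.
sin(58° + 1°) = sin 58° cos 1° + cos 58° sin 1° = 0.8572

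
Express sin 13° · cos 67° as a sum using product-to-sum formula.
sin 13° cos 67° = (1/2)[sin(13°+67°) + sin(13°-67°)]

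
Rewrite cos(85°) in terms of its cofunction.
cos(85°) = sin(90° - 85°) = sin(5°)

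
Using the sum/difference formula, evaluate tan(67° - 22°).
tan(67° - 22°) = (tan 67° - tan 22°)/(1 + tan 67° tan 22°) = 1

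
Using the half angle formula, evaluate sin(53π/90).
sin(53π/90) = √((1 - cos 53π/45)/2) = 0.9613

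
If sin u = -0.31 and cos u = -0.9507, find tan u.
tan u = sin u / cos u = 0.3261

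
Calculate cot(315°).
cot(315°) = -1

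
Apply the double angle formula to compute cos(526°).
cos(526°) = cos²263° - sin²263° = -0.9703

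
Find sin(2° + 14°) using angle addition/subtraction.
sin(2° + 14°) = sin 2° cos 14° + cos 2° sin 14° = 0.2756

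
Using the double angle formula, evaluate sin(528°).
sin(528°) = 2 sin 264° cos 264° = 0.2079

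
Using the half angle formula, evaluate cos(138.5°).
cos(138.5°) = -√((1 + cos 277°)/2) = -0.749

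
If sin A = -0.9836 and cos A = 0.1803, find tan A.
tan A = sin A / cos A = -5.455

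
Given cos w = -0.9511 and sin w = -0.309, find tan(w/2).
tan(w/2) = sin w / (1 + cos w) = -6.319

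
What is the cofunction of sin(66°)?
sin(66°) = cos(90° - 66°) = cos(24°)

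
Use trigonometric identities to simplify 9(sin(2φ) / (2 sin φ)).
9(sin(2φ) / (2 sin φ)) = 9(cos φ) (using Double angle)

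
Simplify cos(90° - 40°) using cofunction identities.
cos(90° - 40°) = sin(40°)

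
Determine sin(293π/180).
sin(293π/180) = -0.9205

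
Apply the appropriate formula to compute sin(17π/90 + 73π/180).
sin(17π/90 + 73π/180) = sin 17π/90 cos 73π/180 + cos 17π/90 sin 73π/180 = 0.9563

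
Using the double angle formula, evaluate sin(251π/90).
sin(251π/90) = 2 sin 251π/180 cos 251π/180 = 0.6157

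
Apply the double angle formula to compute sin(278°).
sin(278°) = 2 sin 139° cos 139° = -0.9903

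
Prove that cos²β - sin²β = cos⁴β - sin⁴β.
RHS = (cos²β - sin²β)(cos²β + sin²β) = (cos²β - sin²β) · 1 = cos²β - sin²β = LHS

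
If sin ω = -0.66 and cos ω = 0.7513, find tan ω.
tan ω = sin ω / cos ω = -0.8785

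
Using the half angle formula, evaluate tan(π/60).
tan(π/60) = sin π/30 / (1 + cos π/30) = 0.05241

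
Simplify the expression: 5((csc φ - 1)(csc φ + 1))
5((csc φ - 1)(csc φ + 1)) = 5(cot²φ) (using Diff. of squares)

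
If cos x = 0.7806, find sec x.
sec x = 1/cos x = 1.281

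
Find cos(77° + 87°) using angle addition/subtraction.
cos(77° + 87°) = cos 77° cos 87° - sin 77° sin 87° = -0.9613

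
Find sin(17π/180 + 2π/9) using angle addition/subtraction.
sin(17π/180 + 2π/9) = sin 17π/180 cos 2π/9 + cos 17π/180 sin 2π/9 = 0.8387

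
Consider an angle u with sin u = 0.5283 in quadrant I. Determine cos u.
cos u = √(1 - sin²u) = 0.8491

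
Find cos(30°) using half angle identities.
cos(30°) = √((1 + cos 60°)/2) = √3/2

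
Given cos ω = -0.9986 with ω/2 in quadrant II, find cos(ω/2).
cos(ω/2) = ±√((1 + cos ω)/2); negative since ω/2 ∈ QII, so cos(ω/2) = -0.02646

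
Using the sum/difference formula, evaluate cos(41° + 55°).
cos(41° + 55°) = cos 41° cos 55° - sin 41° sin 55° = -0.1045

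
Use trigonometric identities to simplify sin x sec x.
sin x sec x = tan x (using Reciprocal + quotient)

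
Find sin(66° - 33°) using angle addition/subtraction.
sin(66° - 33°) = sin 66° cos 33° - cos 66° sin 33° = 0.5446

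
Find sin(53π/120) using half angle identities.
sin(53π/120) = √((1 - cos 53π/60)/2) = 0.9833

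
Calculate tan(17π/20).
tan(17π/20) = -0.5095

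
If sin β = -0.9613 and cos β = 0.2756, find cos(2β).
cos(2β) = cos²β - sin²β = -0.8481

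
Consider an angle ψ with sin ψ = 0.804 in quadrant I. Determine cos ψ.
cos ψ = √(1 - sin²ψ) = 0.5946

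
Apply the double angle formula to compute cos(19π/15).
cos(19π/15) = cos²19π/30 - sin²19π/30 = -0.6691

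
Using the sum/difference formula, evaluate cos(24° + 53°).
cos(24° + 53°) = cos 24° cos 53° - sin 24° sin 53° = 0.225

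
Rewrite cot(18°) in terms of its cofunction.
cot(18°) = tan(90° - 18°) = tan(72°)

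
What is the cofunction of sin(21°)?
sin(21°) = cos(90° - 21°) = cos(69°)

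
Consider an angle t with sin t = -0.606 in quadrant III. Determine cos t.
cos t = ±√(1 - sin²t) = -0.7955 (negative in QIII)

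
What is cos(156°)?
cos(156°) = -0.9135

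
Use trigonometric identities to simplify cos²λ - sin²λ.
cos²λ - sin²λ = cos(2λ) (using Double angle)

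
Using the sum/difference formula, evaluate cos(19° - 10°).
cos(19° - 10°) = cos 19° cos 10° + sin 19° sin 10° = 0.9877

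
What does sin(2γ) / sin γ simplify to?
sin(2γ) / sin γ = 2 cos γ (using Double angle)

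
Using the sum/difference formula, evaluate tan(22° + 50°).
tan(22° + 50°) = (tan 22° + tan 50°)/(1 - tan 22° tan 50°) = 3.078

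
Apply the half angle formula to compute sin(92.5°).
sin(92.5°) = √((1 - cos 185°)/2) = 0.999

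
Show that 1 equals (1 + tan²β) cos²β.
RHS = sec²β · cos²β = (1/cos²β) · cos²β = 1 = LHS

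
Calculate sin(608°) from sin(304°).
sin(608°) = 2 sin 304° cos 304° = -0.9272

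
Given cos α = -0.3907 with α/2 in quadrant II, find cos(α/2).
cos(α/2) = ±√((1 + cos α)/2); negative since α/2 ∈ QII, so cos(α/2) = -0.552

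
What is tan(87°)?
tan(87°) = 19.08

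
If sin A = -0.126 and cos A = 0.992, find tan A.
tan A = sin A / cos A = -0.127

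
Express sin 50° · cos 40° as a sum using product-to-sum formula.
sin 50° cos 40° = (1/2)[sin(50°+40°) + sin(50°-40°)]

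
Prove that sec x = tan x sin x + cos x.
RHS = sin²x/cos x + cos x = (sin²x + cos²x)/cos x = 1/cos x = sec x = LHS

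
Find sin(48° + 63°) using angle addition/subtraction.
sin(48° + 63°) = sin 48° cos 63° + cos 48° sin 63° = 0.9336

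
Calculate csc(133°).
csc(133°) = 1.367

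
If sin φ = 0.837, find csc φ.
csc φ = 1/sin φ = 1.195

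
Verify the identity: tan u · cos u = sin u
LHS = (sin u/cos u) · cos u = sin u = RHS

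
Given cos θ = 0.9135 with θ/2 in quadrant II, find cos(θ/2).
cos(θ/2) = ±√((1 + cos θ)/2); negative since θ/2 ∈ QII, so cos(θ/2) = -0.9781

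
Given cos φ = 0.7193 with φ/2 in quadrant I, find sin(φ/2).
sin(φ/2) = ±√((1 - cos φ)/2); positive since φ/2 ∈ QI, so sin(φ/2) = 0.3746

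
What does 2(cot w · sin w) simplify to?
2(cot w · sin w) = 2(cos w) (using Quotient identity)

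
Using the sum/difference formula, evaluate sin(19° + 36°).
sin(19° + 36°) = sin 19° cos 36° + cos 19° sin 36° = 0.8192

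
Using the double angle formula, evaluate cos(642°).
cos(642°) = cos²321° - sin²321° = 0.2079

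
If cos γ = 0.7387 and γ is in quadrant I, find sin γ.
sin γ = 0.674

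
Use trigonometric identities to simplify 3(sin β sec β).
3(sin β sec β) = 3(tan β) (using Reciprocal + quotient)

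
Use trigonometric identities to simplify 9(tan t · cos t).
9(tan t · cos t) = 9(sin t) (using Quotient identity)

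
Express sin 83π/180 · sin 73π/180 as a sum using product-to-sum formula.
sin 83π/180 sin 73π/180 = (1/2)[cos(83π/180-73π/180) - cos(83π/180+73π/180)]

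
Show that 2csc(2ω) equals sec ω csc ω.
LHS = 2/sin(2ω) = 2/(2 sin ω cos ω) = 1/(sin ω cos ω) = (1/cos ω)(1/sin ω) = sec ω csc ω = RHS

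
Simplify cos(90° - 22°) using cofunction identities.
cos(90° - 22°) = sin(22°)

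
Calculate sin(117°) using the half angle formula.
sin(117°) = √((1 - cos 234°)/2) = 0.891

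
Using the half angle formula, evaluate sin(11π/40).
sin(11π/40) = √((1 - cos 11π/20)/2) = 0.7604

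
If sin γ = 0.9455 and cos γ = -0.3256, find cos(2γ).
cos(2γ) = cos²γ - sin²γ = -0.788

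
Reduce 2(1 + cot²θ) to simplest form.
2(1 + cot²θ) = 2(csc²θ) (using Pythagorean identity)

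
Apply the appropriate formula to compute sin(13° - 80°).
sin(13° - 80°) = sin 13° cos 80° - cos 13° sin 80° = -0.9205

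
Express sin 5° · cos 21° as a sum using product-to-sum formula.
sin 5° cos 21° = (1/2)[sin(5°+21°) + sin(5°-21°)]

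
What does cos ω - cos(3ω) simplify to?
cos ω - cos(3ω) = 2 sin(2ω) sin ω (using Sum-to-product)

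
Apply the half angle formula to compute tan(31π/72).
tan(31π/72) = sin 31π/36 / (1 + cos 31π/36) = 4.511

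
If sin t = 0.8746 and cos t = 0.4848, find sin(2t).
sin(2t) = 2 sin t cos t = 0.848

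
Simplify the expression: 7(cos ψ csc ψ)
7(cos ψ csc ψ) = 7(cot ψ) (using Reciprocal + quotient)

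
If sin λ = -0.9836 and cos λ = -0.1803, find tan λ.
tan λ = sin λ / cos λ = 5.455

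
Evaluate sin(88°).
sin(88°) = 0.9994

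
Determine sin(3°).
sin(3°) = 0.05234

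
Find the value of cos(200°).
cos(200°) = -0.9397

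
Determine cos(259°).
cos(259°) = -0.1908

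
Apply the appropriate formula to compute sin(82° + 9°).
sin(82° + 9°) = sin 82° cos 9° + cos 82° sin 9° = 0.9998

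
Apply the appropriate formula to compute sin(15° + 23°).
sin(15° + 23°) = sin 15° cos 23° + cos 15° sin 23° = 0.6157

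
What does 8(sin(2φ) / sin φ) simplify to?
8(sin(2φ) / sin φ) = 8(2 cos φ) (using Double angle)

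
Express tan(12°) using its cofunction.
tan(12°) = cot(90° - 12°) = cot(78°)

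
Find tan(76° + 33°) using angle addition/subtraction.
tan(76° + 33°) = (tan 76° + tan 33°)/(1 - tan 76° tan 33°) = -2.904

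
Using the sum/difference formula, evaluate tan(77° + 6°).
tan(77° + 6°) = (tan 77° + tan 6°)/(1 - tan 77° tan 6°) = 8.144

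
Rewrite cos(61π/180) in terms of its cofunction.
cos(61π/180) = sin(π/2 - 61π/180) = sin(29π/180)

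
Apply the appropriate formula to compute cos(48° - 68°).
cos(48° - 68°) = cos 48° cos 68° + sin 48° sin 68° = 0.9397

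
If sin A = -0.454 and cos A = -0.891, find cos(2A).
cos(2A) = cos²A - sin²A = 0.5878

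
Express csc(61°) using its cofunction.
csc(61°) = sec(90° - 61°) = sec(29°)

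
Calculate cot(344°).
cot(344°) = -3.487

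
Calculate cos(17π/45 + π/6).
cos(17π/45 + π/6) = cos 17π/45 cos π/6 - sin 17π/45 sin π/6 = -0.1392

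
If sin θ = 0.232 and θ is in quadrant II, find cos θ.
cos θ = -0.9727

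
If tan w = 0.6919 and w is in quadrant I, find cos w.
cos w = 0.8223 (using tan²w + 1 = sec²w)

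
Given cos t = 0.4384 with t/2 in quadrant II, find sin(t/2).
sin(t/2) = ±√((1 - cos t)/2); positive since t/2 ∈ QII, so sin(t/2) = 0.5299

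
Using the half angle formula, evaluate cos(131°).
cos(131°) = -√((1 + cos 262°)/2) = -0.6561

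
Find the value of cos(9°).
cos(9°) = 0.9877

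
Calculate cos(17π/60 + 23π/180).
cos(17π/60 + 23π/180) = cos 17π/60 cos 23π/180 - sin 17π/60 sin 23π/180 = 0.2756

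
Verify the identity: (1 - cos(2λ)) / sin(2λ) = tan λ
LHS = 2sin²λ / (2 sin λ cos λ) = sin λ/cos λ = tan λ = RHS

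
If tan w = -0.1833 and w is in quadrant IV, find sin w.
sin w = -0.1803 (using tan²w + 1 = sec²w)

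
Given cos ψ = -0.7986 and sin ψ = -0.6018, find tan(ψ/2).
tan(ψ/2) = sin ψ / (1 + cos ψ) = -2.988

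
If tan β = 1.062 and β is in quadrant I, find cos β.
cos β = 0.6855 (using tan²β + 1 = sec²β)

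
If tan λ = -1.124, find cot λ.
cot λ = 1/tan λ = -0.8897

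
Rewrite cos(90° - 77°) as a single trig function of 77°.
cos(90° - 77°) = sin(77°)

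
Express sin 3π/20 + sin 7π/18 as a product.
sin 3π/20 + sin 7π/18 = 2 sin(97π/360) cos(-43π/360)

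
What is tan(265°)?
tan(265°) = 11.43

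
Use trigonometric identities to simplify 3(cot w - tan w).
3(cot w - tan w) = 3(2 cot(2w)) (using Double angle)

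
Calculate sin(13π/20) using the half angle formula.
sin(13π/20) = √((1 - cos 13π/10)/2) = 0.891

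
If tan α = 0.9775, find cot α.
cot α = 1/tan α = 1.023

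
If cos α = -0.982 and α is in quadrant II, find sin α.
sin α = 0.1889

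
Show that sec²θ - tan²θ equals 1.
LHS = 1/cos²θ - sin²θ/cos²θ = (1 - sin²θ)/cos²θ = cos²θ/cos²θ = 1 = RHS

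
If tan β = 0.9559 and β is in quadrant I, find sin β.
sin β = 0.691 (using tan²β + 1 = sec²β)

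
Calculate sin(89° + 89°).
sin(89° + 89°) = sin 89° cos 89° + cos 89° sin 89° = 0.0349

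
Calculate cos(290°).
cos(290°) = 0.342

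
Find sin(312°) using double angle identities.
sin(312°) = 2 sin 156° cos 156° = -0.7431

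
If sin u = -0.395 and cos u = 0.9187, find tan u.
tan u = sin u / cos u = -0.43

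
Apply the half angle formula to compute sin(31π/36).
sin(31π/36) = √((1 - cos 31π/18)/2) = 0.4226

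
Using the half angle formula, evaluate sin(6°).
sin(6°) = √((1 - cos 12°)/2) = 0.1045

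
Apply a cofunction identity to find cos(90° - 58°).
cos(90° - 58°) = sin(58°) = 0.848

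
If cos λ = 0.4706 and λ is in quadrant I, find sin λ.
sin λ = 0.8823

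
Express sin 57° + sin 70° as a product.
sin 57° + sin 70° = 2 sin(63.5°) cos(-6.5°)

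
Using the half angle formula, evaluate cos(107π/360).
cos(107π/360) = √((1 + cos 107π/180)/2) = 0.5948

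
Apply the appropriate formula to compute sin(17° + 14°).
sin(17° + 14°) = sin 17° cos 14° + cos 17° sin 14° = 0.515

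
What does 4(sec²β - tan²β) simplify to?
4(sec²β - tan²β) = 4 (using Pythagorean identity)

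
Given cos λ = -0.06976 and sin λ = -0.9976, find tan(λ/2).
tan(λ/2) = sin λ / (1 + cos λ) = -1.072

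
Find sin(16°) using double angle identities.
sin(16°) = 2 sin 8° cos 8° = 0.2756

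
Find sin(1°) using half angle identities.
sin(1°) = √((1 - cos 2°)/2) = 0.01745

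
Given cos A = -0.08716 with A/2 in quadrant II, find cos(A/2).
cos(A/2) = ±√((1 + cos A)/2); negative since A/2 ∈ QII, so cos(A/2) = -0.6756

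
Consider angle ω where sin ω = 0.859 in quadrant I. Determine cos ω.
cos ω = √(1 - sin²ω) = 0.512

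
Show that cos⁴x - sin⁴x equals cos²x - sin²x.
LHS = (cos²x - sin²x)(cos²x + sin²x) = (cos²x - sin²x) · 1 = cos²x - sin²x = RHS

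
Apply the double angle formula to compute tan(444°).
tan(444°) = 2 tan 222° / (1 - tan²222°) = 9.514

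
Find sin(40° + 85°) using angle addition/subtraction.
sin(40° + 85°) = sin 40° cos 85° + cos 40° sin 85° = 0.8192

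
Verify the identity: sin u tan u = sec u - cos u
RHS = 1/cos u - cos u = (1 - cos²u)/cos u = sin²u/cos u = sin u · (sin u/cos u) = sin u tan u = LHS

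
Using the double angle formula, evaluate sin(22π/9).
sin(22π/9) = 2 sin 11π/9 cos 11π/9 = 0.9848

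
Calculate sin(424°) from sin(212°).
sin(424°) = 2 sin 212° cos 212° = 0.8988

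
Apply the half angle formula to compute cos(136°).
cos(136°) = -√((1 + cos 272°)/2) = -0.7193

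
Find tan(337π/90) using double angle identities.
tan(337π/90) = 2 tan 337π/180 / (1 - tan²337π/180) = -1.036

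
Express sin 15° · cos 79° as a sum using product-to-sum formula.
sin 15° cos 79° = (1/2)[sin(15°+79°) + sin(15°-79°)]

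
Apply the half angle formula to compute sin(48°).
sin(48°) = √((1 - cos 96°)/2) = 0.7431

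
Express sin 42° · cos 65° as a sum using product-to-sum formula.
sin 42° cos 65° = (1/2)[sin(42°+65°) + sin(42°-65°)]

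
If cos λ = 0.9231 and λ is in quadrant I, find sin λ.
sin λ = 0.3846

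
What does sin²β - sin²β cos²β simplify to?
sin²β - sin²β cos²β = sin⁴β (using Factoring)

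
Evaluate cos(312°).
cos(312°) = 0.6691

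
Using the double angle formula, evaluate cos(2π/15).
cos(2π/15) = cos²π/15 - sin²π/15 = 0.9135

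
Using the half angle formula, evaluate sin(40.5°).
sin(40.5°) = √((1 - cos 81°)/2) = 0.6494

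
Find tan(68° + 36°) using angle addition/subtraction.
tan(68° + 36°) = (tan 68° + tan 36°)/(1 - tan 68° tan 36°) = -4.011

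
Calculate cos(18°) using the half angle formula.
cos(18°) = √((1 + cos 36°)/2) = 0.9511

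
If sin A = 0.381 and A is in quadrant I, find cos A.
cos A = 0.9246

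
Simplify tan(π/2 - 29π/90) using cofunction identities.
tan(π/2 - 29π/90) = cot(29π/90)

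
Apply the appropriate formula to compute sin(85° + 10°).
sin(85° + 10°) = sin 85° cos 10° + cos 85° sin 10° = 0.9962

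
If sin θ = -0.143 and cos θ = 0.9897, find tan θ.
tan θ = sin θ / cos θ = -0.1445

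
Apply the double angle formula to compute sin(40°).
sin(40°) = 2 sin 20° cos 20° = 0.6428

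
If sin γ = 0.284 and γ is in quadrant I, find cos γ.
cos γ = 0.9588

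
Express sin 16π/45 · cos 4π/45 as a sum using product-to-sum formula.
sin 16π/45 cos 4π/45 = (1/2)[sin(16π/45+4π/45) + sin(16π/45-4π/45)]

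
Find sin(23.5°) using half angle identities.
sin(23.5°) = √((1 - cos 47°)/2) = 0.3987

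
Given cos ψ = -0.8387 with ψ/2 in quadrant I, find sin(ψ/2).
sin(ψ/2) = ±√((1 - cos ψ)/2); positive since ψ/2 ∈ QI, so sin(ψ/2) = 0.9588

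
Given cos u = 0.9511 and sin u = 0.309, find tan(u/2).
tan(u/2) = sin u / (1 + cos u) = 0.1584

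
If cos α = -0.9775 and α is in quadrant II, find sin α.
sin α = 0.2109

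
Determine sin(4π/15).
sin(4π/15) = 0.7431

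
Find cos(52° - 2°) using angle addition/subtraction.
cos(52° - 2°) = cos 52° cos 2° + sin 52° sin 2° = 0.6428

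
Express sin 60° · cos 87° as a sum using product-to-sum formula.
sin 60° cos 87° = (1/2)[sin(60°+87°) + sin(60°-87°)]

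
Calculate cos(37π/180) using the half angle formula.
cos(37π/180) = √((1 + cos 37π/90)/2) = 0.7986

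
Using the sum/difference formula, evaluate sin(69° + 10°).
sin(69° + 10°) = sin 69° cos 10° + cos 69° sin 10° = 0.9816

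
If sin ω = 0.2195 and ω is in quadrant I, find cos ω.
cos ω = 0.9756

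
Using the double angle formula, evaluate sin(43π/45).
sin(43π/45) = 2 sin 43π/90 cos 43π/90 = 0.1392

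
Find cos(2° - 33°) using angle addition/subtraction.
cos(2° - 33°) = cos 2° cos 33° + sin 2° sin 33° = 0.8572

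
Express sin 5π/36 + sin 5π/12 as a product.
sin 5π/36 + sin 5π/12 = 2 sin(5π/18) cos(-5π/36)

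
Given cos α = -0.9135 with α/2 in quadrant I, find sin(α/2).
sin(α/2) = ±√((1 - cos α)/2); positive since α/2 ∈ QI, so sin(α/2) = 0.9781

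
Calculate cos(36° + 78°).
cos(36° + 78°) = cos 36° cos 78° - sin 36° sin 78° = -0.4067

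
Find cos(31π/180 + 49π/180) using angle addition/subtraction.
cos(31π/180 + 49π/180) = cos 31π/180 cos 49π/180 - sin 31π/180 sin 49π/180 = 0.1736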